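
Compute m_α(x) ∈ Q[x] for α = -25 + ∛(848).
m_α(x) = x^3 + 75x^2 + 1875x + 14777

Set β = α + 25 = ∛(848), so β^3 = 848. Then (α + 25)^3 - 848 = 0, i.e. α is a root of g(x) = (x + 25)^3 - 848 = x^3 + 75x^2 + 1875x + 14777. Since g(x) = h(x + 25) where h(x) = x^3 - 848, and h is irreducible over Q (because 848 is not a perfect cube, so h has no rational root, and a monic cubic with no rational root is irreducible), g is also irreducible (irreducibility is preserved under the substitution x → x + 25). Hence m_α(x) = x^3 + 75x^2 + 1875x + 14777.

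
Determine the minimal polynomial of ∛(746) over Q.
m_α(x) = x^3 - 746

α satisfies α^3 = 746, so x^3 - 746 annihilates α. By the rational root test, a rational root p/q (in lowest terms) of x^3 - 746 would satisfy p^3 = 746 q^3, forcing q = 1 and p^3 = 746; but 746 is not a perfect cube, contradiction. A monic cubic over Q with no rational root is irreducible (any nontrivial factorization would include a linear factor). Hence x^3 - 746 is the minimal polynomial of α, and in particular [Q(α):Q] = 3.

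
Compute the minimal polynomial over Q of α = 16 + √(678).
m_α(x) = x^2 - 32x - 422

From α - 16 = √(678), squaring gives (α - 16)^2 = 678, i.e. α^2 - 32α + 256 = 678, so α^2 - 32α - 422 = 0. The discriminant of x^2 - 32x - 422 is (-32)^2 - 4·(-422) = 1024 + 1688 = 2712, and 4·(678) is not a perfect square in Q since 678 is squarefree and ≠ 1. Hence x^2 - 32x - 422 is irreducible over Q and is the minimal polynomial of α.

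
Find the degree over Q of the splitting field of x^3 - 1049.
[K : Q] = 6

The roots of x^3 - 1049 are ∛1049, ω∛1049, ω^2∛1049 where ω = e^(2πi/3) is a primitive cube root of unity, so K = Q(∛1049, ω). Now [Q(∛1049):Q] = 3 (since 1049 is not a perfect cube, x^3 - 1049 is irreducible) and [Q(ω):Q] = 2. Both 2 and 3 divide [K:Q], and [K:Q] ≤ 3·2 = 6, so [K:Q] = 6. (Equivalently: Q(∛1049) ⊂ R but ω ∉ R, so [K : Q(∛1049)] = 2.)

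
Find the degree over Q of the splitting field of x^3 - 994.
[K : Q] = 6

The roots of x^3 - 994 are ∛994, ω∛994, ω^2∛994 where ω = e^(2πi/3) is a primitive cube root of unity, so K = Q(∛994, ω). Now [Q(∛994):Q] = 3 (since 994 is not a perfect cube, x^3 - 994 is irreducible) and [Q(ω):Q] = 2. Both 2 and 3 divide [K:Q], and [K:Q] ≤ 3·2 = 6, so [K:Q] = 6. (Equivalently: Q(∛994) ⊂ R but ω ∉ R, so [K : Q(∛994)] = 2.)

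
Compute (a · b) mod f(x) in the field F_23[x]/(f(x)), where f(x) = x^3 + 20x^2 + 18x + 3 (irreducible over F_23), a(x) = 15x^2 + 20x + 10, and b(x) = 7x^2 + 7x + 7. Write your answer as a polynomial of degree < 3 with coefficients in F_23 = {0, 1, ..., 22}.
a · b ≡ 13x^2 + 4x (mod f(x))

Multiply in F_23[x]: a(x)·b(x) = (15x^2 + 20x + 10)·(7x^2 + 7x + 7) = 13x^4 + 15x^3 + 16x^2 + 3x + 1. This has degree ≥ 3, so divide by f(x) over F_23: 13x^4 + 15x^3 + 16x^2 + 3x + 1 = (13x + 8)·(x^3 + 20x^2 + 18x + 3) + (13x^2 + 4x). Hence a·b ≡ 13x^2 + 4x (mod f). (F_23[x]/(f) is a field with 23^3 = 12167 elements since f is irreducible of degree 3.)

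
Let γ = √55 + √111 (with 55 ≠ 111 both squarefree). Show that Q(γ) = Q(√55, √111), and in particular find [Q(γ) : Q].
[Q(γ) : Q] = 4 (equivalently, Q(γ) = Q(√55, √111))

Obviously Q(γ) ⊆ Q(√55, √111), and [Q(√55, √111):Q] = 4 (since 55, 111 are distinct squarefree integers > 1 with 6105 not a perfect square). To show equality we compute the minimal polynomial of γ. From γ = √55 + √111: γ^2 = 55 + 2√(6105) + 111 = 166 + 2√(6105), so γ^2 - 166 = 2√(6105); squaring, (γ^2 - 166)^2 = 4·6105, i.e. γ^4 - 332γ^2 + 27556 - 24420 = 0, i.e. γ^4 - 332γ^2 + 3136 = 0. So γ is a root of x^4 - 332x^2 + 3136. This polynomial is irreducible over Q: it has no rational root (each ±√55 ± √111 is irrational), and any factorization into two quadratics over Q would force √(6105) ∈ Q (pairing opposite roots) or √55, √111 ∈ Q (other pairings), all impossible. Hence [Q(γ):Q] = 4 = [Q(√55, √111):Q], so Q(γ) = Q(√55, √111).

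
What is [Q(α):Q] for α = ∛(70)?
[Q(α):Q] = 3

The minimal polynomial of α is x^3 - 70, irreducible over Q since 70 is not a perfect cube (so x^3 - 70 has no rational root). Hence [Q(α):Q] = deg(m_α) = 3.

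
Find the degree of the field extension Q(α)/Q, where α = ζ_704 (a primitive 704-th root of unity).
[Q(α):Q] = 320

The minimal polynomial of ζ_704 over Q is the 704-th cyclotomic polynomial Φ_704(x), which is irreducible over Q and has degree φ(704) = 320. Hence [Q(α):Q] = φ(704) = 320.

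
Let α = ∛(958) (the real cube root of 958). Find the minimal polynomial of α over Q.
m_α(x) = x^3 - 958

α satisfies α^3 = 958, so x^3 - 958 annihilates α. By the rational root test, a rational root p/q (in lowest terms) of x^3 - 958 would satisfy p^3 = 958 q^3, forcing q = 1 and p^3 = 958; but 958 is not a perfect cube, contradiction. A monic cubic over Q with no rational root is irreducible (any nontrivial factorization would include a linear factor). Hence x^3 - 958 is the minimal polynomial of α, and in particular [Q(α):Q] = 3.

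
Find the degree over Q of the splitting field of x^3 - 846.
[K : Q] = 6

The roots of x^3 - 846 are ∛846, ω∛846, ω^2∛846 where ω = e^(2πi/3) is a primitive cube root of unity, so K = Q(∛846, ω). Now [Q(∛846):Q] = 3 (since 846 is not a perfect cube, x^3 - 846 is irreducible) and [Q(ω):Q] = 2. Both 2 and 3 divide [K:Q], and [K:Q] ≤ 3·2 = 6, so [K:Q] = 6. (Equivalently: Q(∛846) ⊂ R but ω ∉ R, so [K : Q(∛846)] = 2.)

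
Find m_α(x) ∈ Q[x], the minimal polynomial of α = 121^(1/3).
m_α(x) = x^3 - 121

α satisfies α^3 = 121, so x^3 - 121 annihilates α. By the rational root test, a rational root p/q (in lowest terms) of x^3 - 121 would satisfy p^3 = 121 q^3, forcing q = 1 and p^3 = 121; but 121 is not a perfect cube, contradiction. A monic cubic over Q with no rational root is irreducible (any nontrivial factorization would include a linear factor). Hence x^3 - 121 is the minimal polynomial of α, and in particular [Q(α):Q] = 3.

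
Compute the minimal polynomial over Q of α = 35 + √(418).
m_α(x) = x^2 - 70x + 807

From α - 35 = √(418), squaring gives (α - 35)^2 = 418, i.e. α^2 - 70α + 1225 = 418, so α^2 - 70α + 807 = 0. The discriminant of x^2 - 70x + 807 is (-70)^2 - 4·(807) = 4900 - 3228 = 1672, and 4·(418) is not a perfect square in Q since 418 is squarefree and ≠ 1. Hence x^2 - 70x + 807 is irreducible over Q and is the minimal polynomial of α.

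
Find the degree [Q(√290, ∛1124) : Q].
[Q(√290, ∛1124) : Q] = 6

Let L = Q(√290, ∛1124). Since Q(√290) ⊂ L and [Q(√290):Q] = 2, the tower law gives 2 | [L:Q]. Likewise Q(∛1124) ⊂ L with [Q(∛1124):Q] = 3 (because 1124 is not a perfect cube), so 3 | [L:Q]. As gcd(2,3) = 1, [L:Q] is divisible by 6. Conversely L is generated over Q by √290 and ∛1124, so [L:Q] ≤ 2·3 = 6. Therefore [Q(√290, ∛1124) : Q] = 6.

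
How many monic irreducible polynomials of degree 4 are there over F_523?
There are 18704460078 monic irreducible polynomials of degree 4 over F_523

Each element of F_{523^4} that lies in no proper subfield is a root of exactly one monic irreducible of degree 4 over F_523, and each such polynomial has 4 distinct roots in F_{523^4}. By Möbius inversion the count is N_523(4) = (1/4) Σ_{d|4} μ(4/d) · 523^d = (1/4)(μ(4)·523^1 + μ(2)·523^2 + μ(1)·523^4) = 74817840312/4 = 18704460078.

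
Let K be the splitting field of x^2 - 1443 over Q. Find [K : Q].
[K : Q] = 2

f(x) = x^2 - 1443 factors as (x - √1443)(x + √1443). The splitting field is K = Q(√1443). Since 1443 is squarefree and > 1, it is not a perfect square, so x^2 - 1443 is irreducible over Q and [Q(√1443) : Q] = 2. Hence [K : Q] = 2.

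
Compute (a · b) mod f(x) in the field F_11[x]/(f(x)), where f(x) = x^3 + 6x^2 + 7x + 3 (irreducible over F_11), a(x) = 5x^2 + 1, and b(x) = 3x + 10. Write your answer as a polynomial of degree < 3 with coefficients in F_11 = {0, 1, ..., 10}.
a · b ≡ 4x^2 + 8x + 9 (mod f(x))

Multiply in F_11[x]: a(x)·b(x) = (5x^2 + 1)·(3x + 10) = 4x^3 + 6x^2 + 3x + 10. This has degree ≥ 3, so divide by f(x) over F_11: 4x^3 + 6x^2 + 3x + 10 = (4)·(x^3 + 6x^2 + 7x + 3) + (4x^2 + 8x + 9). Hence a·b ≡ 4x^2 + 8x + 9 (mod f). (F_11[x]/(f) is a field with 11^3 = 1331 elements since f is irreducible of degree 3.)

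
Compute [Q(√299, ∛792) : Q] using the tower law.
[Q(√299, ∛792) : Q] = 6

Let L = Q(√299, ∛792). Since Q(√299) ⊂ L and [Q(√299):Q] = 2, the tower law gives 2 | [L:Q]. Likewise Q(∛792) ⊂ L with [Q(∛792):Q] = 3 (because 792 is not a perfect cube), so 3 | [L:Q]. As gcd(2,3) = 1, [L:Q] is divisible by 6. Conversely L is generated over Q by √299 and ∛792, so [L:Q] ≤ 2·3 = 6. Therefore [Q(√299, ∛792) : Q] = 6.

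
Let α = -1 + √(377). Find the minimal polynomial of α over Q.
m_α(x) = x^2 + 2x - 376

From α + 1 = √(377), squaring gives (α + 1)^2 = 377, i.e. α^2 + 2α + 1 = 377, so α^2 + 2α - 376 = 0. The discriminant of x^2 + 2x - 376 is (2)^2 - 4·(-376) = 4 + 1504 = 1508, and 4·(377) is not a perfect square in Q since 377 is squarefree and ≠ 1. Hence x^2 + 2x - 376 is irreducible over Q and is the minimal polynomial of α.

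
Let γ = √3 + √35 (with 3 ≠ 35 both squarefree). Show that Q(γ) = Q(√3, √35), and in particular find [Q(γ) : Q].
[Q(γ) : Q] = 4 (equivalently, Q(γ) = Q(√3, √35))

Obviously Q(γ) ⊆ Q(√3, √35), and [Q(√3, √35):Q] = 4 (since 3, 35 are distinct squarefree integers > 1 with 105 not a perfect square). To show equality we compute the minimal polynomial of γ. From γ = √3 + √35: γ^2 = 3 + 2√(105) + 35 = 38 + 2√(105), so γ^2 - 38 = 2√(105); squaring, (γ^2 - 38)^2 = 4·105, i.e. γ^4 - 76γ^2 + 1444 - 420 = 0, i.e. γ^4 - 76γ^2 + 1024 = 0. So γ is a root of x^4 - 76x^2 + 1024. This polynomial is irreducible over Q: it has no rational root (each ±√3 ± √35 is irrational), and any factorization into two quadratics over Q would force √(105) ∈ Q (pairing opposite roots) or √3, √35 ∈ Q (other pairings), all impossible. Hence [Q(γ):Q] = 4 = [Q(√3, √35):Q], so Q(γ) = Q(√3, √35).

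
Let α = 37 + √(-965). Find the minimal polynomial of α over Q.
m_α(x) = x^2 - 74x + 2334

From α - 37 = √(-965), squaring gives (α - 37)^2 = -965, i.e. α^2 - 74α + 1369 = -965, so α^2 - 74α + 2334 = 0. The discriminant of x^2 - 74x + 2334 is (-74)^2 - 4·(2334) = 5476 - 9336 = -3860, and 4·(-965) is not a perfect square in Q since -965 is squarefree and ≠ 1. Hence x^2 - 74x + 2334 is irreducible over Q and is the minimal polynomial of α.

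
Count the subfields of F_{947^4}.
F_{947^4} has 3 subfields

The subfields of F_{p^n} are exactly the fields F_{p^d} for d | n (each is the fixed field of the unique index-d subgroup of Gal(F_{p^n}/F_p) ≅ Z/nZ). The divisors of n = 4 are {1, 2, 4}, giving 3 subfields: F_{947^1}, F_{947^2}, F_{947^4}.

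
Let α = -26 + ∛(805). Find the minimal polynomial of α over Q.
m_α(x) = x^3 + 78x^2 + 2028x + 16771

Set β = α + 26 = ∛(805), so β^3 = 805. Then (α + 26)^3 - 805 = 0, i.e. α is a root of g(x) = (x + 26)^3 - 805 = x^3 + 78x^2 + 2028x + 16771. Since g(x) = h(x + 26) where h(x) = x^3 - 805, and h is irreducible over Q (because 805 is not a perfect cube, so h has no rational root, and a monic cubic with no rational root is irreducible), g is also irreducible (irreducibility is preserved under the substitution x → x + 26). Hence m_α(x) = x^3 + 78x^2 + 2028x + 16771.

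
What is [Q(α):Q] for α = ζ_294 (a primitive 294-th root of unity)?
[Q(α):Q] = 84

The minimal polynomial of ζ_294 over Q is the 294-th cyclotomic polynomial Φ_294(x), which is irreducible over Q and has degree φ(294) = 84. Hence [Q(α):Q] = φ(294) = 84.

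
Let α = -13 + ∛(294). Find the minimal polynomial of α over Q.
m_α(x) = x^3 + 39x^2 + 507x + 1903

Set β = α + 13 = ∛(294), so β^3 = 294. Then (α + 13)^3 - 294 = 0, i.e. α is a root of g(x) = (x + 13)^3 - 294 = x^3 + 39x^2 + 507x + 1903. Since g(x) = h(x + 13) where h(x) = x^3 - 294, and h is irreducible over Q (because 294 is not a perfect cube, so h has no rational root, and a monic cubic with no rational root is irreducible), g is also irreducible (irreducibility is preserved under the substitution x → x + 13). Hence m_α(x) = x^3 + 39x^2 + 507x + 1903.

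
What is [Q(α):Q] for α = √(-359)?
[Q(α):Q] = 2

[Q(α):Q] equals the degree of the minimal polynomial of α. Here α^2 = -359 and x^2 + 359 is irreducible (d = -359 is squarefree, ≠ 1, hence not a square), so deg(m_α) = 2. Thus [Q(α):Q] = 2.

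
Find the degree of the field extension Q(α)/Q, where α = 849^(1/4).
[Q(α):Q] = 4

α is a root of x^4 - 849. By Eisenstein's criterion at the prime p = 3 (which divides the constant term 849 but p^2 = 9 does not, since 849 is squarefree), x^4 - 849 is irreducible over Q. Hence [Q(α):Q] = 4.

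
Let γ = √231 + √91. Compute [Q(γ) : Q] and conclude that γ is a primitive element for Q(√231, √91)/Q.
[Q(γ) : Q] = 4 (equivalently, Q(γ) = Q(√231, √91))

Obviously Q(γ) ⊆ Q(√231, √91), and [Q(√231, √91):Q] = 4 (since 231, 91 are distinct squarefree integers > 1 with 21021 not a perfect square). To show equality we compute the minimal polynomial of γ. From γ = √231 + √91: γ^2 = 231 + 2√(21021) + 91 = 322 + 2√(21021), so γ^2 - 322 = 2√(21021); squaring, (γ^2 - 322)^2 = 4·21021, i.e. γ^4 - 644γ^2 + 103684 - 84084 = 0, i.e. γ^4 - 644γ^2 + 19600 = 0. So γ is a root of x^4 - 644x^2 + 19600. This polynomial is irreducible over Q: it has no rational root (each ±√231 ± √91 is irrational), and any factorization into two quadratics over Q would force √(21021) ∈ Q (pairing opposite roots) or √231, √91 ∈ Q (other pairings), all impossible. Hence [Q(γ):Q] = 4 = [Q(√231, √91):Q], so Q(γ) = Q(√231, √91).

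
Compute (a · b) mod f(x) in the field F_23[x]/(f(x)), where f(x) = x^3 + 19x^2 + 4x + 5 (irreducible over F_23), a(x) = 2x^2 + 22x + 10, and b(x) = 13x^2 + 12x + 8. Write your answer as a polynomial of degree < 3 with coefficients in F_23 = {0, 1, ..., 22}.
a · b ≡ 7x^2 + 5x + 11 (mod f(x))

Multiply in F_23[x]: a(x)·b(x) = (2x^2 + 22x + 10)·(13x^2 + 12x + 8) = 3x^4 + 11x^3 + 19x^2 + 20x + 11. This has degree ≥ 3, so divide by f(x) over F_23: 3x^4 + 11x^3 + 19x^2 + 20x + 11 = (3x)·(x^3 + 19x^2 + 4x + 5) + (7x^2 + 5x + 11). Hence a·b ≡ 7x^2 + 5x + 11 (mod f). (F_23[x]/(f) is a field with 23^3 = 12167 elements since f is irreducible of degree 3.)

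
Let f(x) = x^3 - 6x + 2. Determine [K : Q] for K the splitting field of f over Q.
[K : Q] = 6

By the rational root test, any rational root of the monic integer polynomial f(x) = x^3 - 6x + 2 must be an integer dividing the constant term 2, i.e. one of ±{1, 2}. Evaluating: f(1) = -3, f(-1) = 7, f(2) = -2, f(-2) = 6; none is 0, so f has no rational root and is therefore irreducible over Q (a cubic with no linear factor over a field is irreducible). For an irreducible cubic, the Galois group is A_3 or S_3 according as the discriminant disc(f) = -4a^3 - 27b^2 = -4·(-6)^3 - 27·(2)^2 = 756 is or is not a square in Q. Here disc(f) = 756 is not a perfect square in Q, so the Galois group of f over Q is not contained in A_3 and must be all of S_3. The splitting field has degree |S_3| = 6 over Q, so [K : Q] = 6.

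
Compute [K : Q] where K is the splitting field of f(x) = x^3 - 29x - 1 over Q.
[K : Q] = 6

By the rational root test, any rational root of the monic integer polynomial f(x) = x^3 - 29x - 1 must be an integer dividing the constant term -1, i.e. one of ±{1}. Evaluating: f(1) = -29, f(-1) = 27; none is 0, so f has no rational root and is therefore irreducible over Q (a cubic with no linear factor over a field is irreducible). For an irreducible cubic, the Galois group is A_3 or S_3 according as the discriminant disc(f) = -4a^3 - 27b^2 = -4·(-29)^3 - 27·(-1)^2 = 97529 is or is not a square in Q. Here disc(f) = 97529 is not a perfect square in Q, so the Galois group of f over Q is not contained in A_3 and must be all of S_3. The splitting field has degree |S_3| = 6 over Q, so [K : Q] = 6.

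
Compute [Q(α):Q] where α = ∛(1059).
[Q(α):Q] = 3

The minimal polynomial of α is x^3 - 1059, irreducible over Q since 1059 is not a perfect cube (so x^3 - 1059 has no rational root). Hence [Q(α):Q] = deg(m_α) = 3.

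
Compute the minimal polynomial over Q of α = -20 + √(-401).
m_α(x) = x^2 + 40x + 801

From α + 20 = √(-401), squaring gives (α + 20)^2 = -401, i.e. α^2 + 40α + 400 = -401, so α^2 + 40α + 801 = 0. The discriminant of x^2 + 40x + 801 is (40)^2 - 4·(801) = 1600 - 3204 = -1604, and 4·(-401) is not a perfect square in Q since -401 is squarefree and ≠ 1. Hence x^2 + 40x + 801 is irreducible over Q and is the minimal polynomial of α.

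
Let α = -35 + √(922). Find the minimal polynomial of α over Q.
m_α(x) = x^2 + 70x + 303

From α + 35 = √(922), squaring gives (α + 35)^2 = 922, i.e. α^2 + 70α + 1225 = 922, so α^2 + 70α + 303 = 0. The discriminant of x^2 + 70x + 303 is (70)^2 - 4·(303) = 4900 - 1212 = 3688, and 4·(922) is not a perfect square in Q since 922 is squarefree and ≠ 1. Hence x^2 + 70x + 303 is irreducible over Q and is the minimal polynomial of α.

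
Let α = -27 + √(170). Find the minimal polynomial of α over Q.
m_α(x) = x^2 + 54x + 559

From α + 27 = √(170), squaring gives (α + 27)^2 = 170, i.e. α^2 + 54α + 729 = 170, so α^2 + 54α + 559 = 0. The discriminant of x^2 + 54x + 559 is (54)^2 - 4·(559) = 2916 - 2236 = 680, and 4·(170) is not a perfect square in Q since 170 is squarefree and ≠ 1. Hence x^2 + 54x + 559 is irreducible over Q and is the minimal polynomial of α.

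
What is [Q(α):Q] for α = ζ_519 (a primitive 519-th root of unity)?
[Q(α):Q] = 344

The minimal polynomial of ζ_519 over Q is the 519-th cyclotomic polynomial Φ_519(x), which is irreducible over Q and has degree φ(519) = 344. Hence [Q(α):Q] = φ(519) = 344.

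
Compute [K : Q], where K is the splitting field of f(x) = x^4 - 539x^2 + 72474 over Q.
[K : Q] = 4

Solving the quadratic in x^2: x^2 = (539 ± √(539^2 - 4·72474))/2 = (539 ± √625)/2 = (539 ± 25)/2, giving x^2 = 257 or x^2 = 282. So f(x) = (x^2 - 257)(x^2 - 282) and the roots of f are ±√257, ±√282. Hence the splitting field is K = Q(√257, √282). Since 257 and 282 are distinct squarefree integers > 1, their product 72474 is not a perfect square, so √282 ∉ Q(√257). By the tower law [K:Q] = [Q(√257,√282):Q(√257)] · [Q(√257):Q] = 2 · 2 = 4.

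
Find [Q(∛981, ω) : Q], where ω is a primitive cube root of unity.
[Q(∛981, ω) : Q] = 6

[Q(∛981):Q] = 3 (min poly x^3 - 981, irreducible since 981 is not a perfect cube). [Q(ω):Q] = 2 (min poly x^2 + x + 1). Since Q(∛981) ⊂ R and ω ∉ R, we have ω ∉ Q(∛981), so x^2 + x + 1 remains irreducible over Q(∛981) and [Q(∛981, ω) : Q(∛981)] = 2. By the tower law, [Q(∛981, ω) : Q] = 3 · 2 = 6. (In fact Q(∛981, ω) is the splitting field of x^3 - 981 over Q.)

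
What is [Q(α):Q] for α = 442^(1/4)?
[Q(α):Q] = 4

α is a root of x^4 - 442. By Eisenstein's criterion at the prime p = 2 (which divides the constant term 442 but p^2 = 4 does not, since 442 is squarefree), x^4 - 442 is irreducible over Q. Hence [Q(α):Q] = 4.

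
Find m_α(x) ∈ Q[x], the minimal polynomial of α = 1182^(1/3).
m_α(x) = x^3 - 1182

α satisfies α^3 = 1182, so x^3 - 1182 annihilates α. By the rational root test, a rational root p/q (in lowest terms) of x^3 - 1182 would satisfy p^3 = 1182 q^3, forcing q = 1 and p^3 = 1182; but 1182 is not a perfect cube, contradiction. A monic cubic over Q with no rational root is irreducible (any nontrivial factorization would include a linear factor). Hence x^3 - 1182 is the minimal polynomial of α, and in particular [Q(α):Q] = 3.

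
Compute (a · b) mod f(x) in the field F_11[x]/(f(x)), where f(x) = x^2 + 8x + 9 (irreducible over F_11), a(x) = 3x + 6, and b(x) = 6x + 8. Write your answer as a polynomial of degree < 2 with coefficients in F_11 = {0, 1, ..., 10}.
a · b ≡ 4x + 7 (mod f(x))

Multiply in F_11[x]: a(x)·b(x) = (3x + 6)·(6x + 8) = 7x^2 + 5x + 4. This has degree ≥ 2, so divide by f(x) over F_11: 7x^2 + 5x + 4 = (7)·(x^2 + 8x + 9) + (4x + 7). Hence a·b ≡ 4x + 7 (mod f). (F_11[x]/(f) is a field with 11^2 = 121 elements since f is irreducible of degree 2.)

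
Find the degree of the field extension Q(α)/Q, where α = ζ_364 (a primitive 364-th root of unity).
[Q(α):Q] = 144

The minimal polynomial of ζ_364 over Q is the 364-th cyclotomic polynomial Φ_364(x), which is irreducible over Q and has degree φ(364) = 144. Hence [Q(α):Q] = φ(364) = 144.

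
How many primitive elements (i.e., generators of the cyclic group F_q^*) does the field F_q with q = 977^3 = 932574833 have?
There are φ(932574832) = 393120000 primitive elements

F_q^* is cyclic of order q - 1 = 932574832. A cyclic group of order m has exactly φ(m) generators. Here m = 932574832 = 2^4 · 7 · 61 · 136501, so the number of primitive elements is φ(932574832) = 393120000.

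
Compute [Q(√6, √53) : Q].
[Q(√6, √53) : Q] = 4

[Q(√6):Q] = 2 (min poly x^2 - 6, irreducible since 6 is squarefree > 1). For the top step, suppose √53 ∈ Q(√6), say √53 = c + d√6 with c, d ∈ Q. Squaring: 53 = c^2 + 6d^2 + 2cd√6. Since √6 ∉ Q this forces 2cd = 0. If d = 0 then √53 = c ∈ Q, contradicting 53 squarefree > 1. If c = 0 then 53 = 6d^2, so 6·53 = (6d)^2 is a perfect square in Q — but 6·53 = 318 is not a perfect square (since 6 and 53 are distinct squarefree integers). Contradiction. Hence √53 ∉ Q(√6), so x^2 - 53 stays irreducible over Q(√6) and [Q(√6, √53) : Q(√6)] = 2. By the tower law, [Q(√6, √53) : Q] = 2 · 2 = 4.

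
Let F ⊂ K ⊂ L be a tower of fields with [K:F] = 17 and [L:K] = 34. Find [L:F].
[L:F] = 578

The tower law says that for any tower of field extensions F ⊂ K ⊂ L with finite degrees, [L:F] = [L:K] · [K:F]. Here this gives [L:F] = 34 · 17 = 578.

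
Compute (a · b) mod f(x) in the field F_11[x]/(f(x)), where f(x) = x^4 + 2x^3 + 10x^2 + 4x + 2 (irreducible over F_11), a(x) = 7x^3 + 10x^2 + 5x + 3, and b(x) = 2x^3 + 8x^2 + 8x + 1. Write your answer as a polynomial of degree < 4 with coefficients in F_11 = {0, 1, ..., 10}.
a · b ≡ 8x^3 + 6x^2 + 7x + 7 (mod f(x))

Multiply in F_11[x]: a(x)·b(x) = (7x^3 + 10x^2 + 5x + 3)·(2x^3 + 8x^2 + 8x + 1) = 3x^6 + 10x^5 + 3x^4 + x^3 + 8x^2 + 7x + 3. This has degree ≥ 4, so divide by f(x) over F_11: 3x^6 + 10x^5 + 3x^4 + x^3 + 8x^2 + 7x + 3 = (3x^2 + 4x + 9)·(x^4 + 2x^3 + 10x^2 + 4x + 2) + (8x^3 + 6x^2 + 7x + 7). Hence a·b ≡ 8x^3 + 6x^2 + 7x + 7 (mod f). (F_11[x]/(f) is a field with 11^4 = 14641 elements since f is irreducible of degree 4.)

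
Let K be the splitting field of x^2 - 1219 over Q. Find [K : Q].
[K : Q] = 2

f(x) = x^2 - 1219 factors as (x - √1219)(x + √1219). The splitting field is K = Q(√1219). Since 1219 is squarefree and > 1, it is not a perfect square, so x^2 - 1219 is irreducible over Q and [Q(√1219) : Q] = 2. Hence [K : Q] = 2.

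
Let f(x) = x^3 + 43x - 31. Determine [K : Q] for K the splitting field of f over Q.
[K : Q] = 6

By the rational root test, any rational root of the monic integer polynomial f(x) = x^3 + 43x - 31 must be an integer dividing the constant term -31, i.e. one of ±{1, 31}. Evaluating: f(1) = 13, f(-1) = -75, f(31) = 31093, f(-31) = -31155; none is 0, so f has no rational root and is therefore irreducible over Q (a cubic with no linear factor over a field is irreducible). For an irreducible cubic, the Galois group is A_3 or S_3 according as the discriminant disc(f) = -4a^3 - 27b^2 = -4·(43)^3 - 27·(-31)^2 = -343975 is or is not a square in Q. Here disc(f) = -343975 is not a perfect square in Q, so the Galois group of f over Q is not contained in A_3 and must be all of S_3. The splitting field has degree |S_3| = 6 over Q, so [K : Q] = 6.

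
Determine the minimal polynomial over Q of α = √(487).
m_α(x) = x^2 - 487

α satisfies α^2 - 487 = 0, so x^2 - 487 annihilates α. Since d = 487 is squarefree and ≠ 1, it is not a perfect square in Q, so x^2 - 487 has no rational root and is therefore irreducible over Q (a degree-2 polynomial over a field is irreducible iff it has no root). Hence m_α(x) = x^2 - 487.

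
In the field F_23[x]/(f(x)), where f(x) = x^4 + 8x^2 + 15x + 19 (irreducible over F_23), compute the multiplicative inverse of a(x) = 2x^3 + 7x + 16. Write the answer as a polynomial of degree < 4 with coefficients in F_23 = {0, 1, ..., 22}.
a(x)^(-1) ≡ 15x^3 + 3x^2 + 6x + 15 (mod f(x))

Since f is irreducible over F_23, F_23[x]/(f) is a field and a(x) ≠ 0 has an inverse. Apply the extended Euclidean algorithm to f(x) and a(x) in F_23[x]: f(x) = (12x)·a(x) + (16x^2 + 7x + 19);  a(x) = (3x + 3)·(16x^2 + 7x + 19) + (21x + 5);  (16x^2 + 7x + 19) = (15x + 11)·(21x + 5) + (10). The last nonzero remainder is the constant 10 = gcd(f, a) in F_23. Back-substituting through the division chain expresses 10 = s(x)·a(x) + t(x)·f(x) with s(x) ≡ 12x^3 + 7x^2 + 14x + 12 (mod f), so (12x^3 + 7x^2 + 14x + 12)·a(x) ≡ 10 (mod f). Multiplying by 10^(-1) ≡ 7 in F_23 gives a(x)^(-1) ≡ 7·(12x^3 + 7x^2 + 14x + 12) ≡ 15x^3 + 3x^2 + 6x + 15 (mod f). Check: (2x^3 + 7x + 16)·(15x^3 + 3x^2 + 6x + 15) = 7x^6 + 6x^5 + 2x^4 + 15x^3 + 21x^2 + 17x + 10 ≡ 1 (mod x^4 + 8x^2 + 15x + 19).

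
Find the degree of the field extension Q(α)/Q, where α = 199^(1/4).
[Q(α):Q] = 4

α is a root of x^4 - 199. By Eisenstein's criterion at the prime p = 199 (which divides the constant term 199 but p^2 = 39601 does not, since 199 is squarefree), x^4 - 199 is irreducible over Q. Hence [Q(α):Q] = 4.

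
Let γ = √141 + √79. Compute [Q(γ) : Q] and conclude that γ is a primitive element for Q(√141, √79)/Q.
[Q(γ) : Q] = 4 (equivalently, Q(γ) = Q(√141, √79))

Obviously Q(γ) ⊆ Q(√141, √79), and [Q(√141, √79):Q] = 4 (since 141, 79 are distinct squarefree integers > 1 with 11139 not a perfect square). To show equality we compute the minimal polynomial of γ. From γ = √141 + √79: γ^2 = 141 + 2√(11139) + 79 = 220 + 2√(11139), so γ^2 - 220 = 2√(11139); squaring, (γ^2 - 220)^2 = 4·11139, i.e. γ^4 - 440γ^2 + 48400 - 44556 = 0, i.e. γ^4 - 440γ^2 + 3844 = 0. So γ is a root of x^4 - 440x^2 + 3844. This polynomial is irreducible over Q: it has no rational root (each ±√141 ± √79 is irrational), and any factorization into two quadratics over Q would force √(11139) ∈ Q (pairing opposite roots) or √141, √79 ∈ Q (other pairings), all impossible. Hence [Q(γ):Q] = 4 = [Q(√141, √79):Q], so Q(γ) = Q(√141, √79).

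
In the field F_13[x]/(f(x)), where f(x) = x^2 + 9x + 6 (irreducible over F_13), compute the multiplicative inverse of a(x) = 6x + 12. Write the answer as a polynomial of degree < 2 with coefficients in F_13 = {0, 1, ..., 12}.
a(x)^(-1) ≡ 3x + 8 (mod f(x))

Since f is irreducible over F_13, F_13[x]/(f) is a field and a(x) ≠ 0 has an inverse. Apply the extended Euclidean algorithm to f(x) and a(x) in F_13[x]: f(x) = (11x + 12)·a(x) + (5). The last nonzero remainder is the constant 5 = gcd(f, a) in F_13. Back-substituting through the division chain expresses 5 = s(x)·a(x) + t(x)·f(x) with s(x) ≡ 2x + 1 (mod f), so (2x + 1)·a(x) ≡ 5 (mod f). Multiplying by 5^(-1) ≡ 8 in F_13 gives a(x)^(-1) ≡ 8·(2x + 1) ≡ 3x + 8 (mod f). Check: (6x + 12)·(3x + 8) = 5x^2 + 6x + 5 ≡ 1 (mod x^2 + 9x + 6).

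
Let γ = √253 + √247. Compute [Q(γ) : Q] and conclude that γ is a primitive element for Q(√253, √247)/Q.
[Q(γ) : Q] = 4 (equivalently, Q(γ) = Q(√253, √247))

Obviously Q(γ) ⊆ Q(√253, √247), and [Q(√253, √247):Q] = 4 (since 253, 247 are distinct squarefree integers > 1 with 62491 not a perfect square). To show equality we compute the minimal polynomial of γ. From γ = √253 + √247: γ^2 = 253 + 2√(62491) + 247 = 500 + 2√(62491), so γ^2 - 500 = 2√(62491); squaring, (γ^2 - 500)^2 = 4·62491, i.e. γ^4 - 1000γ^2 + 250000 - 249964 = 0, i.e. γ^4 - 1000γ^2 + 36 = 0. So γ is a root of x^4 - 1000x^2 + 36. This polynomial is irreducible over Q: it has no rational root (each ±√253 ± √247 is irrational), and any factorization into two quadratics over Q would force √(62491) ∈ Q (pairing opposite roots) or √253, √247 ∈ Q (other pairings), all impossible. Hence [Q(γ):Q] = 4 = [Q(√253, √247):Q], so Q(γ) = Q(√253, √247).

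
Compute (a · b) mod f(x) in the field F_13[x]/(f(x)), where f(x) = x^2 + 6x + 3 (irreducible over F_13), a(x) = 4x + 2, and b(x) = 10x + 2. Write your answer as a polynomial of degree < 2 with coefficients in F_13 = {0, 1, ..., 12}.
a · b ≡ 9x + 1 (mod f(x))

Multiply in F_13[x]: a(x)·b(x) = (4x + 2)·(10x + 2) = x^2 + 2x + 4. This has degree ≥ 2, so divide by f(x) over F_13: x^2 + 2x + 4 = (1)·(x^2 + 6x + 3) + (9x + 1). Hence a·b ≡ 9x + 1 (mod f). (F_13[x]/(f) is a field with 13^2 = 169 elements since f is irreducible of degree 2.)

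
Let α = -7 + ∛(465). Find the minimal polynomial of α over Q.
m_α(x) = x^3 + 21x^2 + 147x - 122

Set β = α + 7 = ∛(465), so β^3 = 465. Then (α + 7)^3 - 465 = 0, i.e. α is a root of g(x) = (x + 7)^3 - 465 = x^3 + 21x^2 + 147x - 122. Since g(x) = h(x + 7) where h(x) = x^3 - 465, and h is irreducible over Q (because 465 is not a perfect cube, so h has no rational root, and a monic cubic with no rational root is irreducible), g is also irreducible (irreducibility is preserved under the substitution x → x + 7). Hence m_α(x) = x^3 + 21x^2 + 147x - 122.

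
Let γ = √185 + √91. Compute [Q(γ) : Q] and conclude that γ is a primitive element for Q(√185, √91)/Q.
[Q(γ) : Q] = 4 (equivalently, Q(γ) = Q(√185, √91))

Obviously Q(γ) ⊆ Q(√185, √91), and [Q(√185, √91):Q] = 4 (since 185, 91 are distinct squarefree integers > 1 with 16835 not a perfect square). To show equality we compute the minimal polynomial of γ. From γ = √185 + √91: γ^2 = 185 + 2√(16835) + 91 = 276 + 2√(16835), so γ^2 - 276 = 2√(16835); squaring, (γ^2 - 276)^2 = 4·16835, i.e. γ^4 - 552γ^2 + 76176 - 67340 = 0, i.e. γ^4 - 552γ^2 + 8836 = 0. So γ is a root of x^4 - 552x^2 + 8836. This polynomial is irreducible over Q: it has no rational root (each ±√185 ± √91 is irrational), and any factorization into two quadratics over Q would force √(16835) ∈ Q (pairing opposite roots) or √185, √91 ∈ Q (other pairings), all impossible. Hence [Q(γ):Q] = 4 = [Q(√185, √91):Q], so Q(γ) = Q(√185, √91).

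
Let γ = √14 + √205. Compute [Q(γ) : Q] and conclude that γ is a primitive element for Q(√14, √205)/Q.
[Q(γ) : Q] = 4 (equivalently, Q(γ) = Q(√14, √205))

Obviously Q(γ) ⊆ Q(√14, √205), and [Q(√14, √205):Q] = 4 (since 14, 205 are distinct squarefree integers > 1 with 2870 not a perfect square). To show equality we compute the minimal polynomial of γ. From γ = √14 + √205: γ^2 = 14 + 2√(2870) + 205 = 219 + 2√(2870), so γ^2 - 219 = 2√(2870); squaring, (γ^2 - 219)^2 = 4·2870, i.e. γ^4 - 438γ^2 + 47961 - 11480 = 0, i.e. γ^4 - 438γ^2 + 36481 = 0. So γ is a root of x^4 - 438x^2 + 36481. This polynomial is irreducible over Q: it has no rational root (each ±√14 ± √205 is irrational), and any factorization into two quadratics over Q would force √(2870) ∈ Q (pairing opposite roots) or √14, √205 ∈ Q (other pairings), all impossible. Hence [Q(γ):Q] = 4 = [Q(√14, √205):Q], so Q(γ) = Q(√14, √205).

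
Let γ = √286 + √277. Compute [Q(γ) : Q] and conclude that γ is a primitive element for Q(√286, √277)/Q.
[Q(γ) : Q] = 4 (equivalently, Q(γ) = Q(√286, √277))

Obviously Q(γ) ⊆ Q(√286, √277), and [Q(√286, √277):Q] = 4 (since 286, 277 are distinct squarefree integers > 1 with 79222 not a perfect square). To show equality we compute the minimal polynomial of γ. From γ = √286 + √277: γ^2 = 286 + 2√(79222) + 277 = 563 + 2√(79222), so γ^2 - 563 = 2√(79222); squaring, (γ^2 - 563)^2 = 4·79222, i.e. γ^4 - 1126γ^2 + 316969 - 316888 = 0, i.e. γ^4 - 1126γ^2 + 81 = 0. So γ is a root of x^4 - 1126x^2 + 81. This polynomial is irreducible over Q: it has no rational root (each ±√286 ± √277 is irrational), and any factorization into two quadratics over Q would force √(79222) ∈ Q (pairing opposite roots) or √286, √277 ∈ Q (other pairings), all impossible. Hence [Q(γ):Q] = 4 = [Q(√286, √277):Q], so Q(γ) = Q(√286, √277).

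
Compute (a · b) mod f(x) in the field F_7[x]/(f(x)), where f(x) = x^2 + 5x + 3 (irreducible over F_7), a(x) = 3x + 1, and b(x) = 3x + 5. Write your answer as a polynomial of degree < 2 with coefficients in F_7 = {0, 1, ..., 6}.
a · b ≡ x + 6 (mod f(x))

Multiply in F_7[x]: a(x)·b(x) = (3x + 1)·(3x + 5) = 2x^2 + 4x + 5. This has degree ≥ 2, so divide by f(x) over F_7: 2x^2 + 4x + 5 = (2)·(x^2 + 5x + 3) + (x + 6). Hence a·b ≡ x + 6 (mod f). (F_7[x]/(f) is a field with 7^2 = 49 elements since f is irreducible of degree 2.)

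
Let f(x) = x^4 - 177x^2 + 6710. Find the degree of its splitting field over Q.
[K : Q] = 4

Solving the quadratic in x^2: x^2 = (177 ± √(177^2 - 4·6710))/2 = (177 ± √4489)/2 = (177 ± 67)/2, giving x^2 = 55 or x^2 = 122. So f(x) = (x^2 - 55)(x^2 - 122) and the roots of f are ±√55, ±√122. Hence the splitting field is K = Q(√55, √122). Since 55 and 122 are distinct squarefree integers > 1, their product 6710 is not a perfect square, so √122 ∉ Q(√55). By the tower law [K:Q] = [Q(√55,√122):Q(√55)] · [Q(√55):Q] = 2 · 2 = 4.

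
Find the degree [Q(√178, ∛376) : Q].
[Q(√178, ∛376) : Q] = 6

Let L = Q(√178, ∛376). Since Q(√178) ⊂ L and [Q(√178):Q] = 2, the tower law gives 2 | [L:Q]. Likewise Q(∛376) ⊂ L with [Q(∛376):Q] = 3 (because 376 is not a perfect cube), so 3 | [L:Q]. As gcd(2,3) = 1, [L:Q] is divisible by 6. Conversely L is generated over Q by √178 and ∛376, so [L:Q] ≤ 2·3 = 6. Therefore [Q(√178, ∛376) : Q] = 6.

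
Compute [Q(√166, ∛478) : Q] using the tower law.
[Q(√166, ∛478) : Q] = 6

Let L = Q(√166, ∛478). Since Q(√166) ⊂ L and [Q(√166):Q] = 2, the tower law gives 2 | [L:Q]. Likewise Q(∛478) ⊂ L with [Q(∛478):Q] = 3 (because 478 is not a perfect cube), so 3 | [L:Q]. As gcd(2,3) = 1, [L:Q] is divisible by 6. Conversely L is generated over Q by √166 and ∛478, so [L:Q] ≤ 2·3 = 6. Therefore [Q(√166, ∛478) : Q] = 6.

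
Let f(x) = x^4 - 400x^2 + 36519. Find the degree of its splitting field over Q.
[K : Q] = 4

Solving the quadratic in x^2: x^2 = (400 ± √(400^2 - 4·36519))/2 = (400 ± √13924)/2 = (400 ± 118)/2, giving x^2 = 141 or x^2 = 259. So f(x) = (x^2 - 141)(x^2 - 259) and the roots of f are ±√141, ±√259. Hence the splitting field is K = Q(√141, √259). Since 141 and 259 are distinct squarefree integers > 1, their product 36519 is not a perfect square, so √259 ∉ Q(√141). By the tower law [K:Q] = [Q(√141,√259):Q(√141)] · [Q(√141):Q] = 2 · 2 = 4.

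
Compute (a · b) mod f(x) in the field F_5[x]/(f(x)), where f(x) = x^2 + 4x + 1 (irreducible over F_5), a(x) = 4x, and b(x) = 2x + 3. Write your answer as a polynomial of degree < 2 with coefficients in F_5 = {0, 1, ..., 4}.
a · b ≡ 2 (mod f(x))

Multiply in F_5[x]: a(x)·b(x) = (4x)·(2x + 3) = 3x^2 + 2x. This has degree ≥ 2, so divide by f(x) over F_5: 3x^2 + 2x = (3)·(x^2 + 4x + 1) + (2). Hence a·b ≡ 2 (mod f). (F_5[x]/(f) is a field with 5^2 = 25 elements since f is irreducible of degree 2.)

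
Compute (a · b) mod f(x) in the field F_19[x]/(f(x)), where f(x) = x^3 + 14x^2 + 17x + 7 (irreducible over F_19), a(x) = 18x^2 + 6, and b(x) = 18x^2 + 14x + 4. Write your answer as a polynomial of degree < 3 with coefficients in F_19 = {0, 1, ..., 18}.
a · b ≡ 4x^2 + 2x + 11 (mod f(x))

Multiply in F_19[x]: a(x)·b(x) = (18x^2 + 6)·(18x^2 + 14x + 4) = x^4 + 5x^3 + 9x^2 + 8x + 5. This has degree ≥ 3, so divide by f(x) over F_19: x^4 + 5x^3 + 9x^2 + 8x + 5 = (x + 10)·(x^3 + 14x^2 + 17x + 7) + (4x^2 + 2x + 11). Hence a·b ≡ 4x^2 + 2x + 11 (mod f). (F_19[x]/(f) is a field with 19^3 = 6859 elements since f is irreducible of degree 3.)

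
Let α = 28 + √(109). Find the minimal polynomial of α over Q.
m_α(x) = x^2 - 56x + 675

From α - 28 = √(109), squaring gives (α - 28)^2 = 109, i.e. α^2 - 56α + 784 = 109, so α^2 - 56α + 675 = 0. The discriminant of x^2 - 56x + 675 is (-56)^2 - 4·(675) = 3136 - 2700 = 436, and 4·(109) is not a perfect square in Q since 109 is squarefree and ≠ 1. Hence x^2 - 56x + 675 is irreducible over Q and is the minimal polynomial of α.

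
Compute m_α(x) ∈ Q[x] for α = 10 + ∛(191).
m_α(x) = x^3 - 30x^2 + 300x - 1191

Set β = α - 10 = ∛(191), so β^3 = 191. Then (α - 10)^3 - 191 = 0, i.e. α is a root of g(x) = (x - 10)^3 - 191 = x^3 - 30x^2 + 300x - 1191. Since g(x) = h(x - 10) where h(x) = x^3 - 191, and h is irreducible over Q (because 191 is not a perfect cube, so h has no rational root, and a monic cubic with no rational root is irreducible), g is also irreducible (irreducibility is preserved under the substitution x → x - 10). Hence m_α(x) = x^3 - 30x^2 + 300x - 1191.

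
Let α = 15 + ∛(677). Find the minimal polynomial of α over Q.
m_α(x) = x^3 - 45x^2 + 675x - 4052

Set β = α - 15 = ∛(677), so β^3 = 677. Then (α - 15)^3 - 677 = 0, i.e. α is a root of g(x) = (x - 15)^3 - 677 = x^3 - 45x^2 + 675x - 4052. Since g(x) = h(x - 15) where h(x) = x^3 - 677, and h is irreducible over Q (because 677 is not a perfect cube, so h has no rational root, and a monic cubic with no rational root is irreducible), g is also irreducible (irreducibility is preserved under the substitution x → x - 15). Hence m_α(x) = x^3 - 45x^2 + 675x - 4052.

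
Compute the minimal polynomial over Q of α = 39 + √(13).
m_α(x) = x^2 - 78x + 1508

From α - 39 = √(13), squaring gives (α - 39)^2 = 13, i.e. α^2 - 78α + 1521 = 13, so α^2 - 78α + 1508 = 0. The discriminant of x^2 - 78x + 1508 is (-78)^2 - 4·(1508) = 6084 - 6032 = 52, and 4·(13) is not a perfect square in Q since 13 is squarefree and ≠ 1. Hence x^2 - 78x + 1508 is irreducible over Q and is the minimal polynomial of α.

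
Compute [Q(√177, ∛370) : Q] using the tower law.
[Q(√177, ∛370) : Q] = 6

Let L = Q(√177, ∛370). Since Q(√177) ⊂ L and [Q(√177):Q] = 2, the tower law gives 2 | [L:Q]. Likewise Q(∛370) ⊂ L with [Q(∛370):Q] = 3 (because 370 is not a perfect cube), so 3 | [L:Q]. As gcd(2,3) = 1, [L:Q] is divisible by 6. Conversely L is generated over Q by √177 and ∛370, so [L:Q] ≤ 2·3 = 6. Therefore [Q(√177, ∛370) : Q] = 6.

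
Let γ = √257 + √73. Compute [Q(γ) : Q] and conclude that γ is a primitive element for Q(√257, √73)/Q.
[Q(γ) : Q] = 4 (equivalently, Q(γ) = Q(√257, √73))

Obviously Q(γ) ⊆ Q(√257, √73), and [Q(√257, √73):Q] = 4 (since 257, 73 are distinct squarefree integers > 1 with 18761 not a perfect square). To show equality we compute the minimal polynomial of γ. From γ = √257 + √73: γ^2 = 257 + 2√(18761) + 73 = 330 + 2√(18761), so γ^2 - 330 = 2√(18761); squaring, (γ^2 - 330)^2 = 4·18761, i.e. γ^4 - 660γ^2 + 108900 - 75044 = 0, i.e. γ^4 - 660γ^2 + 33856 = 0. So γ is a root of x^4 - 660x^2 + 33856. This polynomial is irreducible over Q: it has no rational root (each ±√257 ± √73 is irrational), and any factorization into two quadratics over Q would force √(18761) ∈ Q (pairing opposite roots) or √257, √73 ∈ Q (other pairings), all impossible. Hence [Q(γ):Q] = 4 = [Q(√257, √73):Q], so Q(γ) = Q(√257, √73).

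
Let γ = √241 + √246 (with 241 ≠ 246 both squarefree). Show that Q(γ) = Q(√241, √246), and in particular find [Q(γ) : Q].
[Q(γ) : Q] = 4 (equivalently, Q(γ) = Q(√241, √246))

Obviously Q(γ) ⊆ Q(√241, √246), and [Q(√241, √246):Q] = 4 (since 241, 246 are distinct squarefree integers > 1 with 59286 not a perfect square). To show equality we compute the minimal polynomial of γ. From γ = √241 + √246: γ^2 = 241 + 2√(59286) + 246 = 487 + 2√(59286), so γ^2 - 487 = 2√(59286); squaring, (γ^2 - 487)^2 = 4·59286, i.e. γ^4 - 974γ^2 + 237169 - 237144 = 0, i.e. γ^4 - 974γ^2 + 25 = 0. So γ is a root of x^4 - 974x^2 + 25. This polynomial is irreducible over Q: it has no rational root (each ±√241 ± √246 is irrational), and any factorization into two quadratics over Q would force √(59286) ∈ Q (pairing opposite roots) or √241, √246 ∈ Q (other pairings), all impossible. Hence [Q(γ):Q] = 4 = [Q(√241, √246):Q], so Q(γ) = Q(√241, √246).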